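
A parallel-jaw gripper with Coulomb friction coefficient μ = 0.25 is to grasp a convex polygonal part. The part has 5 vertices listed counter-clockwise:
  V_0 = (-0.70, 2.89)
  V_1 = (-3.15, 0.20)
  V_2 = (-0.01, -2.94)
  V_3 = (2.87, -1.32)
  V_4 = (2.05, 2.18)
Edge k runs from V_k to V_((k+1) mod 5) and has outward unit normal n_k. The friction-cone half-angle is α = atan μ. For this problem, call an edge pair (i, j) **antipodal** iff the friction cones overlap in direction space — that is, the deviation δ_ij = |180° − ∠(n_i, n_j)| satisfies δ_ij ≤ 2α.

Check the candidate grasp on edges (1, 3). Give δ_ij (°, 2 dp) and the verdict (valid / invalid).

α = atan 0.25 = 14.04°;  2α = 28.07°
edge 1: e_1 = (+3.14, -3.14);  n_1 = (-0.7071, -0.7071)
edge 3: e_3 = (-0.82, +3.50);  n_3 = (+0.9736, +0.2281)
∠(n_1, n_3) = 148.19°
δ = |180° − 148.19°| = 31.81°
31.81° > 2α = 28.07°  →  invalid

δ = 31.81°, invalid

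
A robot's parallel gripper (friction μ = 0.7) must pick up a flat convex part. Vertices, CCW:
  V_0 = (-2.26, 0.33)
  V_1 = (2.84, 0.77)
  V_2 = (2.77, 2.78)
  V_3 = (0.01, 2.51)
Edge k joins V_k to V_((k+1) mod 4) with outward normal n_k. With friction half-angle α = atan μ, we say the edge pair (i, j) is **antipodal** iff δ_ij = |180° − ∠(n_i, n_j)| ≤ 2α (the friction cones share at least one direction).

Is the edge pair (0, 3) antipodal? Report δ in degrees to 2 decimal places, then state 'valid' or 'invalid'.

δ = 38.91°, valid

α = atan 0.7 = 34.99°;  2α = 69.98°
edge 0: e_0 = (+5.10, +0.44);  n_0 = (+0.0860, -0.9963)
edge 3: e_3 = (-2.27, -2.18);  n_3 = (-0.6927, +0.7213)
∠(n_0, n_3) = 141.09°
δ = |180° − 141.09°| = 38.91°
38.91° ≤ 2α = 69.98°  →  valid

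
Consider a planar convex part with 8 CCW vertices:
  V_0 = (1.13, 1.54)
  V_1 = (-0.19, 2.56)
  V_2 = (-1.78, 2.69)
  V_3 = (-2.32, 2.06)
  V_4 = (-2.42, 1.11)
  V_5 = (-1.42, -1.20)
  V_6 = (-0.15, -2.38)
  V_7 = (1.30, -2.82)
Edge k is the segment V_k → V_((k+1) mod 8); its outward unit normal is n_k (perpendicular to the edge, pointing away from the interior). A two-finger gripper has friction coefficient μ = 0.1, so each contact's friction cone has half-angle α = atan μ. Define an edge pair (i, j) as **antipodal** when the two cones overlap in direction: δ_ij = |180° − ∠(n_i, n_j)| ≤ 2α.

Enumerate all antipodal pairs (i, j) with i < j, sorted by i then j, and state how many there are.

α = atan 0.1 = 5.71°;  2α = 11.42°
n_0 = (+0.6114, +0.7913)
n_1 = (+0.0815, +0.9967)
n_2 = (-0.7593, +0.6508)
n_3 = (-0.9945, +0.1047)
n_4 = (-0.9177, -0.3973)
n_5 = (-0.6807, -0.7326)
n_6 = (-0.2904, -0.9569)
n_7 = (+0.9992, +0.0390)
  (0,1): δ = 146.98°  ·
  (0,2): δ = 92.91°  ·
  (0,3): δ = 58.31°  ·
  (0,4): δ = 28.90°  ·
  (0,5): δ = 5.20°  ✓
  (0,6): δ = 20.81°  ·
  (0,7): δ = 129.93°  ·
  (1,2): δ = 125.93°  ·
  (1,3): δ = 91.33°  ·
  (1,4): δ = 61.92°  ·
  (1,5): δ = 38.22°  ·
  (1,6): δ = 12.21°  ·
  (1,7): δ = 96.91°  ·
  (2,3): δ = 145.41°  ·
  (2,4): δ = 115.99°  ·
  (2,5): δ = 92.29°  ·
  (2,6): δ = 66.28°  ·
  (2,7): δ = 42.83°  ·
  (3,4): δ = 150.58°  ·
  (3,5): δ = 126.89°  ·
  (3,6): δ = 100.87°  ·
  (3,7): δ = 8.24°  ✓
  (4,5): δ = 156.30°  ·
  (4,6): δ = 130.29°  ·
  (4,7): δ = 21.17°  ·
  (5,6): δ = 153.98°  ·
  (5,7): δ = 44.87°  ·
  (6,7): δ = 70.89°  ·
antipodal pairs: 2

count = 2; pairs: (0,5), (3,7)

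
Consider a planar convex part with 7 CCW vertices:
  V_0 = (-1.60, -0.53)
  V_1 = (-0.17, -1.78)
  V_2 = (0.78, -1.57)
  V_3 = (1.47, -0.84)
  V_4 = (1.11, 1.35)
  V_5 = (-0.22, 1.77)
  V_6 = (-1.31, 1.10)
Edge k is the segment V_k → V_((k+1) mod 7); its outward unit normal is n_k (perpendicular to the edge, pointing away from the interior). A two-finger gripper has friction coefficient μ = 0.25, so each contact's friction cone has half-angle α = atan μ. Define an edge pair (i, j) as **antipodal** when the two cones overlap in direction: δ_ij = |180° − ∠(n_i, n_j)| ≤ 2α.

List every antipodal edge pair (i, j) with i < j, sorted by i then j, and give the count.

α = atan 0.25 = 14.04°;  2α = 28.07°
n_0 = (-0.6581, -0.7529)
n_1 = (+0.2158, -0.9764)
n_2 = (+0.7267, -0.6869)
n_3 = (+0.9868, +0.1622)
n_4 = (+0.3011, +0.9536)
n_5 = (-0.5237, +0.8519)
n_6 = (-0.9845, +0.1752)
  (0,1): δ = 126.38°  ·
  (0,2): δ = 92.23°  ·
  (0,3): δ = 39.51°  ·
  (0,4): δ = 23.63°  ✓
  (0,5): δ = 72.74°  ·
  (0,6): δ = 121.07°  ·
  (1,2): δ = 145.85°  ·
  (1,3): δ = 93.13°  ·
  (1,4): δ = 29.99°  ·
  (1,5): δ = 19.11°  ✓
  (1,6): δ = 67.45°  ·
  (2,3): δ = 127.28°  ·
  (2,4): δ = 64.14°  ·
  (2,5): δ = 15.04°  ✓
  (2,6): δ = 33.30°  ·
  (3,4): δ = 116.86°  ·
  (3,5): δ = 67.76°  ·
  (3,6): δ = 19.42°  ✓
  (4,5): δ = 130.90°  ·
  (4,6): δ = 82.56°  ·
  (5,6): δ = 131.67°  ·
antipodal pairs: 4

count = 4; pairs: (0,4), (1,5), (2,5), (3,6)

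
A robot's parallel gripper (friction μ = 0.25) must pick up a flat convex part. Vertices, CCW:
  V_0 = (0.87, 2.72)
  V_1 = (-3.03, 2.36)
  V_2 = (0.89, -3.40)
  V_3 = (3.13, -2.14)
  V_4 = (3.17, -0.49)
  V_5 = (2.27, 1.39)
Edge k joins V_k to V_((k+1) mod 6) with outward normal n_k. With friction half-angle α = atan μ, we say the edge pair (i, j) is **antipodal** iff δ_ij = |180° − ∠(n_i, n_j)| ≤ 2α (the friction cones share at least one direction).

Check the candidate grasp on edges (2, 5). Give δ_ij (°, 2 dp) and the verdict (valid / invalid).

δ = 72.89°, invalid

α = atan 0.25 = 14.04°;  2α = 28.07°
edge 2: e_2 = (+2.24, +1.26);  n_2 = (+0.4903, -0.8716)
edge 5: e_5 = (-1.40, +1.33);  n_5 = (+0.6887, +0.7250)
∠(n_2, n_5) = 107.11°
δ = |180° − 107.11°| = 72.89°
72.89° > 2α = 28.07°  →  invalid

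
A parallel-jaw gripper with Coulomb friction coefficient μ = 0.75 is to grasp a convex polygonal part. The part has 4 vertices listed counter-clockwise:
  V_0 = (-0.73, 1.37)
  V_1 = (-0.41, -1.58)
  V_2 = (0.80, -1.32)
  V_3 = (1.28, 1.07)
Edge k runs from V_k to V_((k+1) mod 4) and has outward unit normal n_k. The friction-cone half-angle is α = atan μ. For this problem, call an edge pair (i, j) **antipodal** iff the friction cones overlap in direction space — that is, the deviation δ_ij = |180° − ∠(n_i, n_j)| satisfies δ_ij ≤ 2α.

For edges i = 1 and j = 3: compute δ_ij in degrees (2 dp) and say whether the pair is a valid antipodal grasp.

δ = 20.62°, valid

α = atan 0.75 = 36.87°;  2α = 73.74°
edge 1: e_1 = (+1.21, +0.26);  n_1 = (+0.2101, -0.9777)
edge 3: e_3 = (-2.01, +0.30);  n_3 = (+0.1476, +0.9890)
∠(n_1, n_3) = 159.38°
δ = |180° − 159.38°| = 20.62°
20.62° ≤ 2α = 73.74°  →  valid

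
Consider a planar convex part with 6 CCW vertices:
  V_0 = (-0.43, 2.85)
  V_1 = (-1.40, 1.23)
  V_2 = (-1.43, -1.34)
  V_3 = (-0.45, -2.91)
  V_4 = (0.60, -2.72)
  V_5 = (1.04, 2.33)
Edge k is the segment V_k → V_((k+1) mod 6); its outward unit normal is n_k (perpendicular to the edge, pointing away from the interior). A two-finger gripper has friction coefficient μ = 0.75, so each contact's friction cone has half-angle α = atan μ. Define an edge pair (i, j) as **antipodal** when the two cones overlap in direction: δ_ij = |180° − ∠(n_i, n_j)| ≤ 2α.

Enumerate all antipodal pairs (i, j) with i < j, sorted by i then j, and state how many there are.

count = 7; pairs: (0,3), (0,4), (1,4), (1,5), (2,4), (2,5), (3,5)

α = atan 0.75 = 36.87°;  2α = 73.74°
n_0 = (-0.8580, +0.5137)
n_1 = (-0.9999, +0.0117)
n_2 = (-0.8483, -0.5295)
n_3 = (+0.1781, -0.9840)
n_4 = (+0.9962, -0.0868)
n_5 = (+0.3335, +0.9428)
  (0,1): δ = 149.76°  ·
  (0,2): δ = 117.12°  ·
  (0,3): δ = 48.83°  ✓
  (0,4): δ = 25.93°  ✓
  (0,5): δ = 101.43°  ·
  (1,2): δ = 147.36°  ·
  (1,3): δ = 79.07°  ·
  (1,4): δ = 4.31°  ✓
  (1,5): δ = 71.19°  ✓
  (2,3): δ = 111.72°  ·
  (2,4): δ = 36.95°  ✓
  (2,5): δ = 38.55°  ✓
  (3,4): δ = 105.24°  ·
  (3,5): δ = 29.74°  ✓
  (4,5): δ = 104.50°  ·
antipodal pairs: 7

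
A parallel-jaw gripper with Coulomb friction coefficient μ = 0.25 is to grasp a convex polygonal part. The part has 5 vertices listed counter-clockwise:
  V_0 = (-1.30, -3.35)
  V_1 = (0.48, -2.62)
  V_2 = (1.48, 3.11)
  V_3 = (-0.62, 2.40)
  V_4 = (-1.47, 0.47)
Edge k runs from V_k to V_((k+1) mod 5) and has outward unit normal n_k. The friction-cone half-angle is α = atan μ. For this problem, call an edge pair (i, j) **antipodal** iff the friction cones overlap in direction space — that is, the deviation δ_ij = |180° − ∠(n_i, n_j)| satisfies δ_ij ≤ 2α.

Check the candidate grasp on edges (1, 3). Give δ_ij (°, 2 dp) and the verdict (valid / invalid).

δ = 13.87°, valid

α = atan 0.25 = 14.04°;  2α = 28.07°
edge 1: e_1 = (+1.00, +5.73);  n_1 = (+0.9851, -0.1719)
edge 3: e_3 = (-0.85, -1.93);  n_3 = (-0.9152, +0.4031)
∠(n_1, n_3) = 166.13°
δ = |180° − 166.13°| = 13.87°
13.87° ≤ 2α = 28.07°  →  valid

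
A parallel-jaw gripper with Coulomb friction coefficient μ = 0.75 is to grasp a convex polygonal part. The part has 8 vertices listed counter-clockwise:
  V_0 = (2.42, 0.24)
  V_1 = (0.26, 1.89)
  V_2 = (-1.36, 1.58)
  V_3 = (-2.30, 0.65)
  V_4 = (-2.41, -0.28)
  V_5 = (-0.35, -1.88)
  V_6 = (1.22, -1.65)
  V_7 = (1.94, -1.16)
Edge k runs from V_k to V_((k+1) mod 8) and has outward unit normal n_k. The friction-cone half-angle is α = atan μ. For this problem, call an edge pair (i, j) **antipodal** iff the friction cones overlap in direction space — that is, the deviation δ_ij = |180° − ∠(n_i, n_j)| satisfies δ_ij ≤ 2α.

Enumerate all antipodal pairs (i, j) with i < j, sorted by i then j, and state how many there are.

count = 14; pairs: (0,3), (0,4), (0,5), (0,6), (1,4), (1,5), (1,6), (1,7), (2,5), (2,6), (2,7), (3,6), (3,7), (4,7)

α = atan 0.75 = 36.87°;  2α = 73.74°
n_0 = (+0.6070, +0.7947)
n_1 = (-0.1879, +0.9822)
n_2 = (-0.7033, +0.7109)
n_3 = (-0.9931, +0.1175)
n_4 = (-0.6134, -0.7898)
n_5 = (+0.1449, -0.9894)
n_6 = (+0.5626, -0.8267)
n_7 = (+0.9459, -0.3243)
  (0,1): δ = 131.79°  ·
  (0,2): δ = 97.93°  ·
  (0,3): δ = 59.37°  ✓
  (0,4): δ = 0.46°  ✓
  (0,5): δ = 45.71°  ✓
  (0,6): δ = 71.61°  ✓
  (0,7): δ = 108.45°  ·
  (1,2): δ = 146.14°  ·
  (1,3): δ = 107.58°  ·
  (1,4): δ = 48.67°  ✓
  (1,5): δ = 2.50°  ✓
  (1,6): δ = 23.40°  ✓
  (1,7): δ = 60.24°  ✓
  (2,3): δ = 141.44°  ·
  (2,4): δ = 82.53°  ·
  (2,5): δ = 36.36°  ✓
  (2,6): δ = 10.46°  ✓
  (2,7): δ = 26.38°  ✓
  (3,4): δ = 121.09°  ·
  (3,5): δ = 74.92°  ·
  (3,6): δ = 49.02°  ✓
  (3,7): δ = 12.18°  ✓
  (4,5): δ = 133.83°  ·
  (4,6): δ = 107.93°  ·
  (4,7): δ = 71.09°  ✓
  (5,6): δ = 154.10°  ·
  (5,7): δ = 117.26°  ·
  (6,7): δ = 143.16°  ·
antipodal pairs: 14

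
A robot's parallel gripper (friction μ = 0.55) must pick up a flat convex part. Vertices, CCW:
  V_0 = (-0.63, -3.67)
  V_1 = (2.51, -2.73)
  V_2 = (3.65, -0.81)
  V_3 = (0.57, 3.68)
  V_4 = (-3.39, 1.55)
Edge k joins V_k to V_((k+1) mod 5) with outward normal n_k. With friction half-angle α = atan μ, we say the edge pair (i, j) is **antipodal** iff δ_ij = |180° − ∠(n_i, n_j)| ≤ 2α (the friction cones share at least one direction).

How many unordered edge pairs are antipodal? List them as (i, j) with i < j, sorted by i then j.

α = atan 0.55 = 28.81°;  2α = 57.62°
n_0 = (+0.2868, -0.9580)
n_1 = (+0.8599, -0.5105)
n_2 = (+0.8246, +0.5657)
n_3 = (-0.4737, +0.8807)
n_4 = (-0.8840, -0.4674)
  (0,1): δ = 137.37°  ·
  (0,2): δ = 72.22°  ·
  (0,3): δ = 11.61°  ✓
  (0,4): δ = 101.20°  ·
  (1,2): δ = 114.85°  ·
  (1,3): δ = 31.03°  ✓
  (1,4): δ = 58.57°  ·
  (2,3): δ = 96.17°  ·
  (2,4): δ = 6.58°  ✓
  (3,4): δ = 90.41°  ·
antipodal pairs: 3

count = 3; pairs: (0,3), (1,3), (2,4)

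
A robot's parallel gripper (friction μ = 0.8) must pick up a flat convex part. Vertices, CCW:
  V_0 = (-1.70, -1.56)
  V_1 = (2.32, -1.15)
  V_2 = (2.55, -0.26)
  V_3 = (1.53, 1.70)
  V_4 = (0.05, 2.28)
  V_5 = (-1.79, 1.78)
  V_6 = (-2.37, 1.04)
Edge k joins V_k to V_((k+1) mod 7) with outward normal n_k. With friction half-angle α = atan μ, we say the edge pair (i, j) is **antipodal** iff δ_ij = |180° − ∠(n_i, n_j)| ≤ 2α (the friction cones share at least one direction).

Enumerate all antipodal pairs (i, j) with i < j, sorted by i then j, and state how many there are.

α = atan 0.8 = 38.66°;  2α = 77.32°
n_0 = (+0.1015, -0.9948)
n_1 = (+0.9682, -0.2502)
n_2 = (+0.8871, +0.4616)
n_3 = (+0.3649, +0.9311)
n_4 = (-0.2622, +0.9650)
n_5 = (-0.7871, +0.6169)
n_6 = (-0.9684, -0.2495)
  (0,1): δ = 110.31°  ·
  (0,2): δ = 68.33°  ✓
  (0,3): δ = 27.22°  ✓
  (0,4): δ = 9.38°  ✓
  (0,5): δ = 46.09°  ✓
  (0,6): δ = 98.63°  ·
  (1,2): δ = 138.02°  ·
  (1,3): δ = 96.91°  ·
  (1,4): δ = 60.31°  ✓
  (1,5): δ = 23.60°  ✓
  (1,6): δ = 28.94°  ✓
  (2,3): δ = 138.89°  ·
  (2,4): δ = 102.29°  ·
  (2,5): δ = 65.58°  ✓
  (2,6): δ = 13.04°  ✓
  (3,4): δ = 143.40°  ·
  (3,5): δ = 106.69°  ·
  (3,6): δ = 54.15°  ✓
  (4,5): δ = 143.29°  ·
  (4,6): δ = 90.75°  ·
  (5,6): δ = 127.46°  ·
antipodal pairs: 10

count = 10; pairs: (0,2), (0,3), (0,4), (0,5), (1,4), (1,5), (1,6), (2,5), (2,6), (3,6)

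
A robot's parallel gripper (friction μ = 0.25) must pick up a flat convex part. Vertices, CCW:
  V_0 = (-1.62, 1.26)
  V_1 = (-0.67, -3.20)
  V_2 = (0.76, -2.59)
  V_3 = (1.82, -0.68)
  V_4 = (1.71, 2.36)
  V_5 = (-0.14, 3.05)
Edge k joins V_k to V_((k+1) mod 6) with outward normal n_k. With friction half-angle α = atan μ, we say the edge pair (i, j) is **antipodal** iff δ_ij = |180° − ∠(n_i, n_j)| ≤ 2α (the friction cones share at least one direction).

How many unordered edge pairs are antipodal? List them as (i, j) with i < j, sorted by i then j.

α = atan 0.25 = 14.04°;  2α = 28.07°
n_0 = (-0.9781, -0.2083)
n_1 = (+0.3924, -0.9198)
n_2 = (+0.8744, -0.4853)
n_3 = (+0.9993, +0.0362)
n_4 = (+0.3495, +0.9370)
n_5 = (-0.7707, +0.6372)
  (0,1): δ = 78.92°  ·
  (0,2): δ = 41.05°  ·
  (0,3): δ = 9.95°  ✓
  (0,4): δ = 57.52°  ·
  (0,5): δ = 128.39°  ·
  (1,2): δ = 142.13°  ·
  (1,3): δ = 111.03°  ·
  (1,4): δ = 43.56°  ·
  (1,5): δ = 27.31°  ✓
  (2,3): δ = 148.90°  ·
  (2,4): δ = 81.43°  ·
  (2,5): δ = 10.56°  ✓
  (3,4): δ = 112.53°  ·
  (3,5): δ = 41.66°  ·
  (4,5): δ = 109.13°  ·
antipodal pairs: 3

count = 3; pairs: (0,3), (1,5), (2,5)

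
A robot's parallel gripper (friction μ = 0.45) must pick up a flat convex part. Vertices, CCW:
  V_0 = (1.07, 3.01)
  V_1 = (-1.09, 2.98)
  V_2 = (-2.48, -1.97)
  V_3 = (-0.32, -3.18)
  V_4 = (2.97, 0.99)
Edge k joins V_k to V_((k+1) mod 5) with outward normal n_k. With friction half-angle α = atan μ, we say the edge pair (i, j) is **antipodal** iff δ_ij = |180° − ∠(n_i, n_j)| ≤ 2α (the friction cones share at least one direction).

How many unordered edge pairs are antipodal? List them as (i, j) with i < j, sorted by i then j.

α = atan 0.45 = 24.23°;  2α = 48.46°
n_0 = (-0.0139, +0.9999)
n_1 = (-0.9628, +0.2704)
n_2 = (-0.4887, -0.8724)
n_3 = (+0.7851, -0.6194)
n_4 = (+0.7284, +0.6851)
  (0,1): δ = 106.48°  ·
  (0,2): δ = 30.05°  ✓
  (0,3): δ = 50.93°  ·
  (0,4): δ = 132.45°  ·
  (1,2): δ = 103.57°  ·
  (1,3): δ = 22.59°  ✓
  (1,4): δ = 58.93°  ·
  (2,3): δ = 99.02°  ·
  (2,4): δ = 17.50°  ✓
  (3,4): δ = 98.48°  ·
antipodal pairs: 3

count = 3; pairs: (0,2), (1,3), (2,4)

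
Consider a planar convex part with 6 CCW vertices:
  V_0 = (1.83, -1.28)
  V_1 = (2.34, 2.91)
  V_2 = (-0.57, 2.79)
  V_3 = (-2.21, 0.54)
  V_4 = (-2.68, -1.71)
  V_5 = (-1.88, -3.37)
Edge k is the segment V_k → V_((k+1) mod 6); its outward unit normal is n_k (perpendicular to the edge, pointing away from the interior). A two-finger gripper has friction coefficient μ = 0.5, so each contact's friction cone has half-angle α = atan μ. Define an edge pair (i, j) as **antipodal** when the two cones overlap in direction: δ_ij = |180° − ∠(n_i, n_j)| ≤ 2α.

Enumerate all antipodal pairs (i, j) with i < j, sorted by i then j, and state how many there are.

count = 6; pairs: (0,2), (0,3), (0,4), (1,5), (2,5), (3,5)

α = atan 0.5 = 26.57°;  2α = 53.13°
n_0 = (+0.9927, -0.1208)
n_1 = (-0.0412, +0.9992)
n_2 = (-0.8081, +0.5890)
n_3 = (-0.9789, +0.2045)
n_4 = (-0.9008, -0.4341)
n_5 = (+0.4908, -0.8713)
  (0,1): δ = 80.70°  ·
  (0,2): δ = 29.15°  ✓
  (0,3): δ = 4.86°  ✓
  (0,4): δ = 32.67°  ✓
  (0,5): δ = 126.33°  ·
  (1,2): δ = 128.45°  ·
  (1,3): δ = 104.16°  ·
  (1,4): δ = 66.63°  ·
  (1,5): δ = 27.03°  ✓
  (2,3): δ = 155.71°  ·
  (2,4): δ = 118.18°  ·
  (2,5): δ = 24.52°  ✓
  (3,4): δ = 142.47°  ·
  (3,5): δ = 48.81°  ✓
  (4,5): δ = 86.34°  ·
antipodal pairs: 6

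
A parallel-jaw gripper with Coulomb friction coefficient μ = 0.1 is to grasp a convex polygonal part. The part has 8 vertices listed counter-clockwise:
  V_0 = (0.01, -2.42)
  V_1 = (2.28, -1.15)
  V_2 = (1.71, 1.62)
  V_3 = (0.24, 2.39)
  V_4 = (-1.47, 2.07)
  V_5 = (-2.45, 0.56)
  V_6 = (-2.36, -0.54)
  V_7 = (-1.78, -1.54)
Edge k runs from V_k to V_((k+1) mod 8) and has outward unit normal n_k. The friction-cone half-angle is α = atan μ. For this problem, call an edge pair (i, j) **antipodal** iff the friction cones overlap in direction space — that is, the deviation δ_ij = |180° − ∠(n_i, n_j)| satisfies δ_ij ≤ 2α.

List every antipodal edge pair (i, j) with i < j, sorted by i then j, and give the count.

count = 2; pairs: (1,5), (2,7)

α = atan 0.1 = 5.71°;  2α = 11.42°
n_0 = (+0.4883, -0.8727)
n_1 = (+0.9795, +0.2016)
n_2 = (+0.4640, +0.8858)
n_3 = (-0.1839, +0.9829)
n_4 = (-0.8388, +0.5444)
n_5 = (-0.9967, -0.0815)
n_6 = (-0.8650, -0.5017)
n_7 = (-0.4412, -0.8974)
  (0,1): δ = 107.60°  ·
  (0,2): δ = 56.87°  ·
  (0,3): δ = 18.63°  ·
  (0,4): δ = 27.79°  ·
  (0,5): δ = 65.45°  ·
  (0,6): δ = 90.89°  ·
  (0,7): δ = 124.59°  ·
  (1,2): δ = 129.27°  ·
  (1,3): δ = 91.03°  ·
  (1,4): δ = 44.61°  ·
  (1,5): δ = 6.95°  ✓
  (1,6): δ = 18.49°  ·
  (1,7): δ = 52.19°  ·
  (2,3): δ = 141.75°  ·
  (2,4): δ = 95.34°  ·
  (2,5): δ = 57.68°  ·
  (2,6): δ = 32.24°  ·
  (2,7): δ = 1.47°  ✓
  (3,4): δ = 133.58°  ·
  (3,5): δ = 95.92°  ·
  (3,6): δ = 70.49°  ·
  (3,7): δ = 36.78°  ·
  (4,5): δ = 142.34°  ·
  (4,6): δ = 116.90°  ·
  (4,7): δ = 83.20°  ·
  (5,6): δ = 154.56°  ·
  (5,7): δ = 120.86°  ·
  (6,7): δ = 146.29°  ·
antipodal pairs: 2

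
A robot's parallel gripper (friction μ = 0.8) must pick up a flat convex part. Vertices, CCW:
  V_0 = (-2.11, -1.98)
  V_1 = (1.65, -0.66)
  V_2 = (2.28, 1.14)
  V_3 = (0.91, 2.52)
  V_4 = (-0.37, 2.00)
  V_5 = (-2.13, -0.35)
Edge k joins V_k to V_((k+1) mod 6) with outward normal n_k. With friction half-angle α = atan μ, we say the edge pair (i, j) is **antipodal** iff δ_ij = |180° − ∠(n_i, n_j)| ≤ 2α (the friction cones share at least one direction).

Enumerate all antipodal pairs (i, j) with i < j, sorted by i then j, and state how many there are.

count = 8; pairs: (0,2), (0,3), (0,4), (0,5), (1,3), (1,4), (1,5), (2,5)

α = atan 0.8 = 38.66°;  2α = 77.32°
n_0 = (+0.3312, -0.9435)
n_1 = (+0.9439, -0.3304)
n_2 = (+0.7097, +0.7045)
n_3 = (-0.3764, +0.9265)
n_4 = (-0.8004, +0.5995)
n_5 = (-0.9999, -0.0123)
  (0,1): δ = 128.63°  ·
  (0,2): δ = 64.55°  ✓
  (0,3): δ = 2.77°  ✓
  (0,4): δ = 33.82°  ✓
  (0,5): δ = 71.36°  ✓
  (1,2): δ = 115.92°  ·
  (1,3): δ = 48.60°  ✓
  (1,4): δ = 17.54°  ✓
  (1,5): δ = 19.99°  ✓
  (2,3): δ = 112.68°  ·
  (2,4): δ = 81.62°  ·
  (2,5): δ = 44.09°  ✓
  (3,4): δ = 148.94°  ·
  (3,5): δ = 111.41°  ·
  (4,5): δ = 142.47°  ·
antipodal pairs: 8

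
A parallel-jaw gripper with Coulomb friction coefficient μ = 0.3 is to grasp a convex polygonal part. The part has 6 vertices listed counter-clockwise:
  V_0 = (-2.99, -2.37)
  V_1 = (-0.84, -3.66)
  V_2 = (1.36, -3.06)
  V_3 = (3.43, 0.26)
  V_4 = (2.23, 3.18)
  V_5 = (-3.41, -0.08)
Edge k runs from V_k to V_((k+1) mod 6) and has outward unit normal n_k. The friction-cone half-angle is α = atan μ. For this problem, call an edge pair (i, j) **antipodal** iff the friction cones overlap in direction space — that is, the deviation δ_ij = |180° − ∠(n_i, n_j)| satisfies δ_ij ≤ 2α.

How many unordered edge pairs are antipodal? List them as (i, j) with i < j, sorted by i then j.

count = 3; pairs: (1,4), (2,4), (3,5)

α = atan 0.3 = 16.70°;  2α = 33.40°
n_0 = (-0.5145, -0.8575)
n_1 = (+0.2631, -0.9648)
n_2 = (+0.8486, -0.5291)
n_3 = (+0.9249, +0.3801)
n_4 = (-0.5004, +0.8658)
n_5 = (-0.9836, -0.1804)
  (0,1): δ = 133.78°  ·
  (0,2): δ = 90.98°  ·
  (0,3): δ = 36.70°  ·
  (0,4): δ = 60.99°  ·
  (0,5): δ = 131.36°  ·
  (1,2): δ = 137.20°  ·
  (1,3): δ = 82.91°  ·
  (1,4): δ = 14.77°  ✓
  (1,5): δ = 85.14°  ·
  (2,3): δ = 125.72°  ·
  (2,4): δ = 28.03°  ✓
  (2,5): δ = 42.34°  ·
  (3,4): δ = 82.31°  ·
  (3,5): δ = 11.95°  ✓
  (4,5): δ = 109.64°  ·
antipodal pairs: 3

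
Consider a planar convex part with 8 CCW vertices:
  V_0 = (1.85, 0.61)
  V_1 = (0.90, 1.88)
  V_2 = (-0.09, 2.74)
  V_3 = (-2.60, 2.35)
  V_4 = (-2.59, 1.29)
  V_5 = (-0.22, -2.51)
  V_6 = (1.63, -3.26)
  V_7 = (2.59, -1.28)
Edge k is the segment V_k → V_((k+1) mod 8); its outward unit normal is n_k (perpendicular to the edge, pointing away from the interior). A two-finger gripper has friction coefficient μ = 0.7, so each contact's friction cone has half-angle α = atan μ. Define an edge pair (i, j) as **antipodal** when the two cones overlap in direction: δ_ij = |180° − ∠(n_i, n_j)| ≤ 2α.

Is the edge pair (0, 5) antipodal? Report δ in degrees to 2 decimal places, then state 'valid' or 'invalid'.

δ = 31.13°, valid

α = atan 0.7 = 34.99°;  2α = 69.98°
edge 0: e_0 = (-0.95, +1.27);  n_0 = (+0.8008, +0.5990)
edge 5: e_5 = (+1.85, -0.75);  n_5 = (-0.3757, -0.9267)
∠(n_0, n_5) = 148.87°
δ = |180° − 148.87°| = 31.13°
31.13° ≤ 2α = 69.98°  →  valid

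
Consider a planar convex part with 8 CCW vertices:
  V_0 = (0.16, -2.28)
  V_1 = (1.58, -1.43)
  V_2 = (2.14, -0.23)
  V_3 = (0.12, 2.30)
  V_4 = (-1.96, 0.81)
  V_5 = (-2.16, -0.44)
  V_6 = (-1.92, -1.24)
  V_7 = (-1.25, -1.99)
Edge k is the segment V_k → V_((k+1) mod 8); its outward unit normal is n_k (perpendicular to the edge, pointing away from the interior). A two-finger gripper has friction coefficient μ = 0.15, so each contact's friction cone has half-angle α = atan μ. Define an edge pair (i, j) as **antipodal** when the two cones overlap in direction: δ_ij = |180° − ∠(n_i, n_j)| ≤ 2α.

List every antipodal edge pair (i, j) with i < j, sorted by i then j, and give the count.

α = atan 0.15 = 8.53°;  2α = 17.06°
n_0 = (+0.5136, -0.8580)
n_1 = (+0.9062, -0.4229)
n_2 = (+0.7815, +0.6239)
n_3 = (-0.5823, +0.8129)
n_4 = (-0.9874, +0.1580)
n_5 = (-0.9578, -0.2873)
n_6 = (-0.7458, -0.6662)
n_7 = (-0.2015, -0.9795)
  (0,1): δ = 145.92°  ·
  (0,2): δ = 82.30°  ·
  (0,3): δ = 4.71°  ✓
  (0,4): δ = 50.01°  ·
  (0,5): δ = 75.79°  ·
  (0,6): δ = 100.87°  ·
  (0,7): δ = 137.47°  ·
  (1,2): δ = 116.38°  ·
  (1,3): δ = 29.37°  ·
  (1,4): δ = 15.93°  ✓
  (1,5): δ = 41.72°  ·
  (1,6): δ = 66.79°  ·
  (1,7): δ = 103.39°  ·
  (2,3): δ = 92.99°  ·
  (2,4): δ = 47.69°  ·
  (2,5): δ = 21.91°  ·
  (2,6): δ = 3.17°  ✓
  (2,7): δ = 39.77°  ·
  (3,4): δ = 134.71°  ·
  (3,5): δ = 108.92°  ·
  (3,6): δ = 83.84°  ·
  (3,7): δ = 47.24°  ·
  (4,5): δ = 154.21°  ·
  (4,6): δ = 129.13°  ·
  (4,7): δ = 92.53°  ·
  (5,6): δ = 154.92°  ·
  (5,7): δ = 118.32°  ·
  (6,7): δ = 143.40°  ·
antipodal pairs: 3

count = 3; pairs: (0,3), (1,4), (2,6)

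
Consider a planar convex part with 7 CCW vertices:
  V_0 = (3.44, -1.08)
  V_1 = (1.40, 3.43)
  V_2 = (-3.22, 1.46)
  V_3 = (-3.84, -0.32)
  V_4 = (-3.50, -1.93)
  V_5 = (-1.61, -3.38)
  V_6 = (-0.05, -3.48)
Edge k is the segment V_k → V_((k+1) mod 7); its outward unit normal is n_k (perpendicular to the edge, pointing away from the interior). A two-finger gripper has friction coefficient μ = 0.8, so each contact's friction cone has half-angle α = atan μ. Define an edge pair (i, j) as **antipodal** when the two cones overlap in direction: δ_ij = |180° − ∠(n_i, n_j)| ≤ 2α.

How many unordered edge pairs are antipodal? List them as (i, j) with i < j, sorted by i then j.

α = atan 0.8 = 38.66°;  2α = 77.32°
n_0 = (+0.9111, +0.4121)
n_1 = (-0.3922, +0.9199)
n_2 = (-0.9444, +0.3289)
n_3 = (-0.9784, -0.2066)
n_4 = (-0.6087, -0.7934)
n_5 = (-0.0640, -0.9980)
n_6 = (+0.5666, -0.8240)
  (0,1): δ = 91.24°  ·
  (0,2): δ = 43.54°  ✓
  (0,3): δ = 12.41°  ✓
  (0,4): δ = 28.17°  ✓
  (0,5): δ = 61.99°  ✓
  (0,6): δ = 100.18°  ·
  (1,2): δ = 132.30°  ·
  (1,3): δ = 101.17°  ·
  (1,4): δ = 60.59°  ✓
  (1,5): δ = 26.76°  ✓
  (1,6): δ = 11.42°  ✓
  (2,3): δ = 148.87°  ·
  (2,4): δ = 108.29°  ·
  (2,5): δ = 74.46°  ✓
  (2,6): δ = 36.28°  ✓
  (3,4): δ = 139.42°  ·
  (3,5): δ = 105.59°  ·
  (3,6): δ = 67.41°  ✓
  (4,5): δ = 146.17°  ·
  (4,6): δ = 107.99°  ·
  (5,6): δ = 141.82°  ·
antipodal pairs: 10

count = 10; pairs: (0,2), (0,3), (0,4), (0,5), (1,4), (1,5), (1,6), (2,5), (2,6), (3,6)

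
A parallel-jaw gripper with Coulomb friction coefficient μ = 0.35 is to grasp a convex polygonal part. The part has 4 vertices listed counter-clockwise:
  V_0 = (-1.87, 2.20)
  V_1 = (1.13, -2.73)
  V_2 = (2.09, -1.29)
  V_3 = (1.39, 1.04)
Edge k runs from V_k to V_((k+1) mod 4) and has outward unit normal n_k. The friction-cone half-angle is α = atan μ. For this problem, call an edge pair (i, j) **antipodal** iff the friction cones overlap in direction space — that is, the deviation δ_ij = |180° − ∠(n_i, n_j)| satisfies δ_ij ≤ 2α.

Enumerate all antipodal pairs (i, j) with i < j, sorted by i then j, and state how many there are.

α = atan 0.35 = 19.29°;  2α = 38.58°
n_0 = (-0.8543, -0.5198)
n_1 = (+0.8321, -0.5547)
n_2 = (+0.9577, +0.2877)
n_3 = (+0.3352, +0.9421)
  (0,1): δ = 65.01°  ·
  (0,2): δ = 14.60°  ✓
  (0,3): δ = 39.09°  ·
  (1,2): δ = 129.59°  ·
  (1,3): δ = 75.90°  ·
  (2,3): δ = 126.31°  ·
antipodal pairs: 1

count = 1; pairs: (0,2)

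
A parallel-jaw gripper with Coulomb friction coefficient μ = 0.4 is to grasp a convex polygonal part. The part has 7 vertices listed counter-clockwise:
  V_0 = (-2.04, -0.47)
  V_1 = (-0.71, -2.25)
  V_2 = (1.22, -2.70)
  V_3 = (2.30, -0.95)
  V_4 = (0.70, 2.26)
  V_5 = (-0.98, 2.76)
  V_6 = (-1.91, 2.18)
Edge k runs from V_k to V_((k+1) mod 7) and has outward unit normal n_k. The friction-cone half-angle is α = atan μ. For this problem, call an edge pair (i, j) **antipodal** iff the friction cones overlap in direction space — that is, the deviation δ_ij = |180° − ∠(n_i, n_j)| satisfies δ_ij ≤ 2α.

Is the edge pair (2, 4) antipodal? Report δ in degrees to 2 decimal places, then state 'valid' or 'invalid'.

α = atan 0.4 = 21.80°;  2α = 43.60°
edge 2: e_2 = (+1.08, +1.75);  n_2 = (+0.8510, -0.5252)
edge 4: e_4 = (-1.68, +0.50);  n_4 = (+0.2853, +0.9585)
∠(n_2, n_4) = 105.11°
δ = |180° − 105.11°| = 74.89°
74.89° > 2α = 43.60°  →  invalid

δ = 74.89°, invalid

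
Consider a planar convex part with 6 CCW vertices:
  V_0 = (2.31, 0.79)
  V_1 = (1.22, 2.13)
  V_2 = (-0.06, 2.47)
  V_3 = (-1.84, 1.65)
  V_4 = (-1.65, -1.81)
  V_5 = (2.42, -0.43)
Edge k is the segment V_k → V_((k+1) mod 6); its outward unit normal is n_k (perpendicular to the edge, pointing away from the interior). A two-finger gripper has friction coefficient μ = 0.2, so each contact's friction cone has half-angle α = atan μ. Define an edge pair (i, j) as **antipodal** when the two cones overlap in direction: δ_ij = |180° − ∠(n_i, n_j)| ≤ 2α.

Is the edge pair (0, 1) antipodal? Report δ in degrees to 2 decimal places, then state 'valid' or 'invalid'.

α = atan 0.2 = 11.31°;  2α = 22.62°
edge 0: e_0 = (-1.09, +1.34);  n_0 = (+0.7758, +0.6310)
edge 1: e_1 = (-1.28, +0.34);  n_1 = (+0.2567, +0.9665)
∠(n_0, n_1) = 36.00°
δ = |180° − 36.00°| = 144.00°
144.00° > 2α = 22.62°  →  invalid

δ = 144.00°, invalid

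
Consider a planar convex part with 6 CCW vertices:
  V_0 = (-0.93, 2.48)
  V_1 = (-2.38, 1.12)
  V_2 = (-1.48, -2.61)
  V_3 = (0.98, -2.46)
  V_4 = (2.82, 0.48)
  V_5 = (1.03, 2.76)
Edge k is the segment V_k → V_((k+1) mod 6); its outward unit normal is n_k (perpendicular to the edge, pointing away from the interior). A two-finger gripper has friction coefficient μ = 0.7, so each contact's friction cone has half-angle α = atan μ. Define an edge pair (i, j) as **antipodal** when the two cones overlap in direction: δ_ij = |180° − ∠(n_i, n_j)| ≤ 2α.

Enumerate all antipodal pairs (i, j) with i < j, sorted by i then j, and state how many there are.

count = 7; pairs: (0,2), (0,3), (1,3), (1,4), (2,4), (2,5), (3,5)

α = atan 0.7 = 34.99°;  2α = 69.98°
n_0 = (-0.6841, +0.7294)
n_1 = (-0.9721, -0.2346)
n_2 = (+0.0609, -0.9981)
n_3 = (+0.8477, -0.5305)
n_4 = (+0.7866, +0.6175)
n_5 = (-0.1414, +0.9899)
  (0,1): δ = 119.60°  ·
  (0,2): δ = 39.68°  ✓
  (0,3): δ = 14.79°  ✓
  (0,4): δ = 84.97°  ·
  (0,5): δ = 144.96°  ·
  (1,2): δ = 100.08°  ·
  (1,3): δ = 45.61°  ✓
  (1,4): δ = 24.57°  ✓
  (1,5): δ = 84.56°  ·
  (2,3): δ = 125.53°  ·
  (2,4): δ = 55.35°  ✓
  (2,5): δ = 4.64°  ✓
  (3,4): δ = 109.82°  ·
  (3,5): δ = 49.83°  ✓
  (4,5): δ = 120.00°  ·
antipodal pairs: 7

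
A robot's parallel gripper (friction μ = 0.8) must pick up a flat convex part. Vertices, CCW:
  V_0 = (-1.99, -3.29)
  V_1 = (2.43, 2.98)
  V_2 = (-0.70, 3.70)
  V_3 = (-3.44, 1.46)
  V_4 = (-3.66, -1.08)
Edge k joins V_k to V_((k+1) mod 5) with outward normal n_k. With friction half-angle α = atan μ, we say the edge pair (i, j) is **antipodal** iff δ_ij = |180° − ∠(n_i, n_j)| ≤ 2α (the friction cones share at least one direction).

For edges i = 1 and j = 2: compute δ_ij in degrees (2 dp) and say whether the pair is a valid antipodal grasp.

α = atan 0.8 = 38.66°;  2α = 77.32°
edge 1: e_1 = (-3.13, +0.72);  n_1 = (+0.2242, +0.9745)
edge 2: e_2 = (-2.74, -2.24);  n_2 = (-0.6329, +0.7742)
∠(n_1, n_2) = 52.22°
δ = |180° − 52.22°| = 127.78°
127.78° > 2α = 77.32°  →  invalid

δ = 127.78°, invalid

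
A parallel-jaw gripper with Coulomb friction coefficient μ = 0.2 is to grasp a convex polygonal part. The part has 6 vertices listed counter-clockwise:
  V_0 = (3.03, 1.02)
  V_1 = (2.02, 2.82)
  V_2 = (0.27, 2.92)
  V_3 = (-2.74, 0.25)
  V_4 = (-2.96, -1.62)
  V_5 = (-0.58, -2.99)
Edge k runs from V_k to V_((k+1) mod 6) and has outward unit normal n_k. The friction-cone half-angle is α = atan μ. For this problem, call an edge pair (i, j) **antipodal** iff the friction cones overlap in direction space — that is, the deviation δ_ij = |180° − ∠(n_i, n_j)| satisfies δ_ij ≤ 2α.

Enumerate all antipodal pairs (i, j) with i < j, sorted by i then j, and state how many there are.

α = atan 0.2 = 11.31°;  2α = 22.62°
n_0 = (+0.8721, +0.4893)
n_1 = (+0.0570, +0.9984)
n_2 = (-0.6636, +0.7481)
n_3 = (-0.9932, +0.1168)
n_4 = (-0.4989, -0.8667)
n_5 = (+0.7432, -0.6691)
  (0,1): δ = 122.57°  ·
  (0,2): δ = 77.72°  ·
  (0,3): δ = 36.01°  ·
  (0,4): δ = 30.78°  ·
  (0,5): δ = 108.71°  ·
  (1,2): δ = 135.16°  ·
  (1,3): δ = 93.44°  ·
  (1,4): δ = 26.66°  ·
  (1,5): δ = 51.28°  ·
  (2,3): δ = 138.28°  ·
  (2,4): δ = 71.50°  ·
  (2,5): δ = 6.43°  ✓
  (3,4): δ = 113.22°  ·
  (3,5): δ = 35.29°  ·
  (4,5): δ = 102.07°  ·
antipodal pairs: 1

count = 1; pairs: (2,5)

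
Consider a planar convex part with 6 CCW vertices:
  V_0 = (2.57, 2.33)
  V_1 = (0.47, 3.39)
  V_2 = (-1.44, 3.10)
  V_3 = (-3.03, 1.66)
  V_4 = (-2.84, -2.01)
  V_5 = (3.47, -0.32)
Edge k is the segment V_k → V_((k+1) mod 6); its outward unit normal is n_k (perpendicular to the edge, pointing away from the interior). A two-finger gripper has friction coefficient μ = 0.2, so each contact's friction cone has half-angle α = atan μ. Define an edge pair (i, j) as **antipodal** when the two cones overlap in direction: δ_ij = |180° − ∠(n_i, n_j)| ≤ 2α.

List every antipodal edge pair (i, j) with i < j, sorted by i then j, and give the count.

count = 2; pairs: (1,4), (3,5)

α = atan 0.2 = 11.31°;  2α = 22.62°
n_0 = (+0.4506, +0.8927)
n_1 = (-0.1501, +0.9887)
n_2 = (-0.6713, +0.7412)
n_3 = (-0.9987, -0.0517)
n_4 = (+0.2587, -0.9660)
n_5 = (+0.9469, +0.3216)
  (0,1): δ = 144.58°  ·
  (0,2): δ = 111.05°  ·
  (0,3): δ = 60.25°  ·
  (0,4): δ = 41.78°  ·
  (0,5): δ = 135.54°  ·
  (1,2): δ = 146.47°  ·
  (1,3): δ = 95.67°  ·
  (1,4): δ = 6.36°  ✓
  (1,5): δ = 100.13°  ·
  (2,3): δ = 129.20°  ·
  (2,4): δ = 27.17°  ·
  (2,5): δ = 66.59°  ·
  (3,4): δ = 77.97°  ·
  (3,5): δ = 15.80°  ✓
  (4,5): δ = 86.23°  ·
antipodal pairs: 2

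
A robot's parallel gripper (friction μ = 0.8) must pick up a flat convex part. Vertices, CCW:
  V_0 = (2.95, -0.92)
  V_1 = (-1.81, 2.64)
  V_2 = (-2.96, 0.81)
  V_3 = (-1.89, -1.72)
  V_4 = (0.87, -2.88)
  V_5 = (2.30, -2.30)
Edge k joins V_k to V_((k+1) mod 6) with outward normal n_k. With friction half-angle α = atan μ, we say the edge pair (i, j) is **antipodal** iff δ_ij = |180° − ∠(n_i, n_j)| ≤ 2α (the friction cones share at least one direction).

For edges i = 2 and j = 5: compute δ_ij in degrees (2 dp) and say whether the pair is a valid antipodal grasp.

δ = 48.15°, valid

α = atan 0.8 = 38.66°;  2α = 77.32°
edge 2: e_2 = (+1.07, -2.53);  n_2 = (-0.9210, -0.3895)
edge 5: e_5 = (+0.65, +1.38);  n_5 = (+0.9047, -0.4261)
∠(n_2, n_5) = 131.85°
δ = |180° − 131.85°| = 48.15°
48.15° ≤ 2α = 77.32°  →  valid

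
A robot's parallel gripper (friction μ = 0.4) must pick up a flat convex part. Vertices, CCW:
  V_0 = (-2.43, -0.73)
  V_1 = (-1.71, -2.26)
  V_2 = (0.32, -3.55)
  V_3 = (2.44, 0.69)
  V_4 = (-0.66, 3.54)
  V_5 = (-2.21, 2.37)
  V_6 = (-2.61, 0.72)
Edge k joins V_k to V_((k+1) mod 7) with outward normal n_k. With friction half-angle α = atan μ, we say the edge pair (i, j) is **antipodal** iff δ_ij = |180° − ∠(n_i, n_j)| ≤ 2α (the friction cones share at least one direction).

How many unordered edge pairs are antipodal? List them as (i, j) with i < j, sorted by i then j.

α = atan 0.4 = 21.80°;  2α = 43.60°
n_0 = (-0.9048, -0.4258)
n_1 = (-0.5363, -0.8440)
n_2 = (+0.8944, -0.4472)
n_3 = (+0.6768, +0.7362)
n_4 = (-0.6025, +0.7981)
n_5 = (-0.9719, +0.2356)
n_6 = (-0.9924, -0.1232)
  (0,1): δ = 147.64°  ·
  (0,2): δ = 51.77°  ·
  (0,3): δ = 22.20°  ✓
  (0,4): δ = 101.85°  ·
  (0,5): δ = 141.17°  ·
  (0,6): δ = 161.88°  ·
  (1,2): δ = 84.13°  ·
  (1,3): δ = 10.16°  ✓
  (1,4): δ = 69.48°  ·
  (1,5): δ = 108.81°  ·
  (1,6): δ = 129.51°  ·
  (2,3): δ = 106.03°  ·
  (2,4): δ = 26.39°  ✓
  (2,5): δ = 12.94°  ✓
  (2,6): δ = 33.64°  ✓
  (3,4): δ = 100.36°  ·
  (3,5): δ = 61.03°  ·
  (3,6): δ = 40.33°  ✓
  (4,5): δ = 140.67°  ·
  (4,6): δ = 119.97°  ·
  (5,6): δ = 159.30°  ·
antipodal pairs: 6

count = 6; pairs: (0,3), (1,3), (2,4), (2,5), (2,6), (3,6)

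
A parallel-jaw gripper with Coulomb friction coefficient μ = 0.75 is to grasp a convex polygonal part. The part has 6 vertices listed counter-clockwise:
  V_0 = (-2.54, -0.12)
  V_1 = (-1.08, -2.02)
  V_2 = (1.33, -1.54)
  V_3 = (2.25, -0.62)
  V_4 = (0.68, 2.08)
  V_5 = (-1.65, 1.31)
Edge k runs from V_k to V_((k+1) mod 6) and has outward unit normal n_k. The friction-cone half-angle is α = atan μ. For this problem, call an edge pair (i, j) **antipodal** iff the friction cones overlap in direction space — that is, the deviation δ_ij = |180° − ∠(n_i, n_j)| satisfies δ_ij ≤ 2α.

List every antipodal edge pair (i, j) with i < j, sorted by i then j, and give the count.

count = 8; pairs: (0,3), (0,4), (1,3), (1,4), (1,5), (2,4), (2,5), (3,5)

α = atan 0.75 = 36.87°;  2α = 73.74°
n_0 = (-0.7929, -0.6093)
n_1 = (+0.1953, -0.9807)
n_2 = (+0.7071, -0.7071)
n_3 = (+0.8645, +0.5027)
n_4 = (-0.3138, +0.9495)
n_5 = (-0.8490, +0.5284)
  (0,1): δ = 116.28°  ·
  (0,2): δ = 82.54°  ·
  (0,3): δ = 7.36°  ✓
  (0,4): δ = 70.75°  ✓
  (0,5): δ = 110.56°  ·
  (1,2): δ = 146.26°  ·
  (1,3): δ = 71.09°  ✓
  (1,4): δ = 7.02°  ✓
  (1,5): δ = 46.84°  ✓
  (2,3): δ = 104.82°  ·
  (2,4): δ = 26.71°  ✓
  (2,5): δ = 13.10°  ✓
  (3,4): δ = 101.89°  ·
  (3,5): δ = 62.07°  ✓
  (4,5): δ = 140.18°  ·
antipodal pairs: 8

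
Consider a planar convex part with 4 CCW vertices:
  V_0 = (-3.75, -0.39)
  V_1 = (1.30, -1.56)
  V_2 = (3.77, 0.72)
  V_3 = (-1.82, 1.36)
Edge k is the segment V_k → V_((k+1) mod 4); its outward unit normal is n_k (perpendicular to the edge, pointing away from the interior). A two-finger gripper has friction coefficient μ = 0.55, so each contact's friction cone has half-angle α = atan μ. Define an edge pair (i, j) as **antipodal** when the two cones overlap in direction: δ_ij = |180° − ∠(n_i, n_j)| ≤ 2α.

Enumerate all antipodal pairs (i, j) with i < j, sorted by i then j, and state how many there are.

count = 4; pairs: (0,2), (0,3), (1,2), (1,3)

α = atan 0.55 = 28.81°;  2α = 57.62°
n_0 = (-0.2257, -0.9742)
n_1 = (+0.6783, -0.7348)
n_2 = (+0.1137, +0.9935)
n_3 = (-0.6717, +0.7408)
  (0,1): δ = 124.25°  ·
  (0,2): δ = 6.51°  ✓
  (0,3): δ = 55.24°  ✓
  (1,2): δ = 49.24°  ✓
  (1,3): δ = 0.51°  ✓
  (2,3): δ = 131.27°  ·
antipodal pairs: 4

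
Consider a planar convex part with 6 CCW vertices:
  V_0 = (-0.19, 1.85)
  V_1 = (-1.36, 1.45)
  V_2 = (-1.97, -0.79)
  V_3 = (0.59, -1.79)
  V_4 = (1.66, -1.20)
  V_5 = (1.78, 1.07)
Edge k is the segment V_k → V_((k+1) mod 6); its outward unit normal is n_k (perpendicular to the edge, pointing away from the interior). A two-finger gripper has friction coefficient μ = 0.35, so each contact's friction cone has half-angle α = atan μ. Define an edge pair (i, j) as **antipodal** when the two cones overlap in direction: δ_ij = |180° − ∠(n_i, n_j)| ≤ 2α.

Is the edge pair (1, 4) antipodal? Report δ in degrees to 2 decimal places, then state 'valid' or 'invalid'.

δ = 12.21°, valid

α = atan 0.35 = 19.29°;  2α = 38.58°
edge 1: e_1 = (-0.61, -2.24);  n_1 = (-0.9649, +0.2628)
edge 4: e_4 = (+0.12, +2.27);  n_4 = (+0.9986, -0.0528)
∠(n_1, n_4) = 167.79°
δ = |180° − 167.79°| = 12.21°
12.21° ≤ 2α = 38.58°  →  valid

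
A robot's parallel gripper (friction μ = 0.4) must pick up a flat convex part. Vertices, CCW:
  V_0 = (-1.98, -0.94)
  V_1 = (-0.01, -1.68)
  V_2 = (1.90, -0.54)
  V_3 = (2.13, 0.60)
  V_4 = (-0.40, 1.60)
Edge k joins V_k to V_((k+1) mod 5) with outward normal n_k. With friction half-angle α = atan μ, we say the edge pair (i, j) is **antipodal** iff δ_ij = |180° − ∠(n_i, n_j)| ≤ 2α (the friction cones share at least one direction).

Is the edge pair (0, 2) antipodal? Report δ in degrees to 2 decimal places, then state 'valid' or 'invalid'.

δ = 80.82°, invalid

α = atan 0.4 = 21.80°;  2α = 43.60°
edge 0: e_0 = (+1.97, -0.74);  n_0 = (-0.3516, -0.9361)
edge 2: e_2 = (+0.23, +1.14);  n_2 = (+0.9802, -0.1978)
∠(n_0, n_2) = 99.18°
δ = |180° − 99.18°| = 80.82°
80.82° > 2α = 43.60°  →  invalid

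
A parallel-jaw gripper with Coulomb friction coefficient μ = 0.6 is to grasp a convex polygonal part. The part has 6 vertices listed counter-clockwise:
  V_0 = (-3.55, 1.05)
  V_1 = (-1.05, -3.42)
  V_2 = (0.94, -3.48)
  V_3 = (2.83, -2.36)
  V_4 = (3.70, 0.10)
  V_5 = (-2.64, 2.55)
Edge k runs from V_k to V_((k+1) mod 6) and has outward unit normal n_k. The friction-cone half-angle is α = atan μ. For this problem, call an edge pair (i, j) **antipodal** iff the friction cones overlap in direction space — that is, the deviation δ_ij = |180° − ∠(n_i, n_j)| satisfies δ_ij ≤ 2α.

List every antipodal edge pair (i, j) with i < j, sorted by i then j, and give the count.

α = atan 0.6 = 30.96°;  2α = 61.93°
n_0 = (-0.8728, -0.4881)
n_1 = (-0.0301, -0.9995)
n_2 = (+0.5098, -0.8603)
n_3 = (+0.9428, -0.3334)
n_4 = (+0.3605, +0.9328)
n_5 = (-0.8550, +0.5187)
  (0,1): δ = 120.94°  ·
  (0,2): δ = 88.57°  ·
  (0,3): δ = 48.69°  ✓
  (0,4): δ = 39.65°  ✓
  (0,5): δ = 119.54°  ·
  (1,2): δ = 147.62°  ·
  (1,3): δ = 107.75°  ·
  (1,4): δ = 19.40°  ✓
  (1,5): δ = 60.48°  ✓
  (2,3): δ = 140.13°  ·
  (2,4): δ = 51.78°  ✓
  (2,5): δ = 28.11°  ✓
  (3,4): δ = 91.65°  ·
  (3,5): δ = 11.77°  ✓
  (4,5): δ = 100.12°  ·
antipodal pairs: 7

count = 7; pairs: (0,3), (0,4), (1,4), (1,5), (2,4), (2,5), (3,5)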